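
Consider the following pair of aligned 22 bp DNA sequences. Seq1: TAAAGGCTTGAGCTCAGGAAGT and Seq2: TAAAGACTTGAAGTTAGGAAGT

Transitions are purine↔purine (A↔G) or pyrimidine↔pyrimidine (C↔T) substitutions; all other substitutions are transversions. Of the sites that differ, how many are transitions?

3

The sequences differ at positions 6 (G/A, transition), 12 (G/A, transition), 13 (C/G, transversion), 15 (C/T, transition).
Of the 4 differences, 3 transitions and 1 transversion, so the answer is 3.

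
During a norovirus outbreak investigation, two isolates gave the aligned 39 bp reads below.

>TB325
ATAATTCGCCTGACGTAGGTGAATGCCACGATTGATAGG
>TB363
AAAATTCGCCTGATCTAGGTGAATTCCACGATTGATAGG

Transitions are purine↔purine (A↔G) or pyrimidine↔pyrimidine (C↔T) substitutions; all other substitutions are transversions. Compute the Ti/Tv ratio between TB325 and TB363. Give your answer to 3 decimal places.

0.333

Differing sites — 2:T/A (Tv); 14:C/T (Ti); 15:G/C (Tv); 25:G/T (Tv).
Of the 4 differences, 1 transition and 3 transversions, so Ti/Tv = 1/3 = 0.333.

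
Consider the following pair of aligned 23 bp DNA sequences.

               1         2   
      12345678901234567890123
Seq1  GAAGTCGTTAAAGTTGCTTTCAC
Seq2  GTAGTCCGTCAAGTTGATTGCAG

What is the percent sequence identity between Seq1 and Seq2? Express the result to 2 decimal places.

The sequences differ at positions 2 (A/T), 7 (G/C), 8 (T/G), 10 (A/C), 17 (C/A), 20 (T/G), 23 (C/G).
16 of the 23 sites match, so the percent identity is 16/23 × 100 = 69.57%.

69.57%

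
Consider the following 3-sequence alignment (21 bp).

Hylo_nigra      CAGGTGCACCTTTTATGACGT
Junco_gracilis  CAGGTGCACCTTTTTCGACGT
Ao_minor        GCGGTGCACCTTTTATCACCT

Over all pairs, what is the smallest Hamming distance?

Pairwise Hamming distances:
  Hylo_nigra vs Junco_gracilis: 2
  Hylo_nigra vs Ao_minor: 4
  Junco_gracilis vs Ao_minor: 6
The smallest is 2, between Hylo_nigra and Junco_gracilis.

2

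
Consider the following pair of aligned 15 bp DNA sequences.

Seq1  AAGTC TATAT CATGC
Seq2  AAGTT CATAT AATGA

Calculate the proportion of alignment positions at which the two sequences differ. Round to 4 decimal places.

0.2667

Mismatches occur at site 5 (C→T), site 6 (T→C), site 11 (C→A), site 15 (C→A).
There are 4 differences over 15 sites, so p = 4/15 = 0.2667.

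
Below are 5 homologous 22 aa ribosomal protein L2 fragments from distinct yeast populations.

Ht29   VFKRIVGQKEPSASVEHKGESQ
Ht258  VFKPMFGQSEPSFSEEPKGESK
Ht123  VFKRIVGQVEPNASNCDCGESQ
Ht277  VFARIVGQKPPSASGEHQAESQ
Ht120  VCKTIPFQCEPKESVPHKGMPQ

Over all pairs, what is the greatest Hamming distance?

15

Pairwise Hamming distances:
  Ht29 vs Ht258: 8
  Ht29 vs Ht123: 6
  Ht29 vs Ht277: 5
  Ht29 vs Ht120: 10
  Ht258 vs Ht123: 11
  Ht258 vs Ht277: 12
  Ht258 vs Ht120: 14
  Ht123 vs Ht277: 9
  Ht123 vs Ht120: 13
  Ht277 vs Ht120: 15
The largest is 15, between Ht277 and Ht120.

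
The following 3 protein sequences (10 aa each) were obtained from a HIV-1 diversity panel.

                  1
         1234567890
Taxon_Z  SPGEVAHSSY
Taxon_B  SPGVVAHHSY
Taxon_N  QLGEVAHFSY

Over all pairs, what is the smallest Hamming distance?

2

Pairwise Hamming distances:
  Taxon_Z vs Taxon_B: 2
  Taxon_Z vs Taxon_N: 3
  Taxon_B vs Taxon_N: 4
The smallest is 2, between Taxon_Z and Taxon_B.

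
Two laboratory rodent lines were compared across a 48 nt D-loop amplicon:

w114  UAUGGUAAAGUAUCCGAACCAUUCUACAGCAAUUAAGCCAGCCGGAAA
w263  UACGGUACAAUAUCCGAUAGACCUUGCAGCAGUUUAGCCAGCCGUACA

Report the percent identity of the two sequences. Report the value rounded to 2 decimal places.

70.83%

Differing sites — 3:U/C; 8:A/C; 10:G/A; 18:A/U; 19:C/A; 20:C/G; 22:U/C; 23:U/C; 24:C/U; 26:A/G; 32:A/G; 35:A/U; 45:G/U; 47:A/C.
34 of the 48 sites match, so the percent identity is 34/48 × 100 = 70.83%.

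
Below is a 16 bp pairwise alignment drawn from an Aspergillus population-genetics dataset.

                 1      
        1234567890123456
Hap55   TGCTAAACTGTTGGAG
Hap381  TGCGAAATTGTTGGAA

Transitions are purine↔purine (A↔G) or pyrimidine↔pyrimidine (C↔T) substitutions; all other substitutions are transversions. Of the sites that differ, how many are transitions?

The sequences differ at positions 4 (T/G, transversion), 8 (C/T, transition), 16 (G/A, transition).
Of the 3 differences, 2 transitions and 1 transversion, so the answer is 2.

2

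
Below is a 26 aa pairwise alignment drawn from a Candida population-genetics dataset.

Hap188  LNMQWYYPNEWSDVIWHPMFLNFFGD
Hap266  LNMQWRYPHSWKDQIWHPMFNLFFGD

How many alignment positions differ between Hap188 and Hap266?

Differing sites — 6:Y/R; 9:N/H; 10:E/S; 12:S/K; 14:V/Q; 21:L/N; 22:N/L.
That gives 7 mismatches out of 26 aligned sites, so the Hamming distance is 7.

7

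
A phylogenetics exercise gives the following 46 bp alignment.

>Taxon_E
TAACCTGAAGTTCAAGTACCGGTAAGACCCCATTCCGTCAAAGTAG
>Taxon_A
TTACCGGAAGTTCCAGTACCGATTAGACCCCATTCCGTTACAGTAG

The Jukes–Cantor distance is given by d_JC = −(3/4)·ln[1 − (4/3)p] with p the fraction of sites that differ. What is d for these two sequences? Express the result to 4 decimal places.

Mismatches occur at site 2 (A→T), site 6 (T→G), site 14 (A→C), site 22 (G→A), site 24 (A→T), site 39 (C→T), site 41 (A→C).
p = 7/46 = 0.152174.
d = −0.75 · ln(1 − (4/3)·0.152174) = −0.75 · ln(0.797101) = −0.75 · (-0.226774) = 0.1701.

0.1701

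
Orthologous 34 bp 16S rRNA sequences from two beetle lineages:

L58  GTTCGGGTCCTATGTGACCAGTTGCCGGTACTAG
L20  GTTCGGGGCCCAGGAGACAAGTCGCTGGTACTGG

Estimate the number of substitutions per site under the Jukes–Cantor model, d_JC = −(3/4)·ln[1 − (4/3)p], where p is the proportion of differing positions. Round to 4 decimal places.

0.2824

Mismatches occur at site 8 (T→G), site 11 (T→C), site 13 (T→G), site 15 (T→A), site 19 (C→A), site 23 (T→C), site 26 (C→T), site 33 (A→G).
p = 8/34 = 0.235294.
d = −0.75 · ln(1 − (4/3)·0.235294) = −0.75 · ln(0.686275) = −0.75 · (-0.376477) = 0.2824.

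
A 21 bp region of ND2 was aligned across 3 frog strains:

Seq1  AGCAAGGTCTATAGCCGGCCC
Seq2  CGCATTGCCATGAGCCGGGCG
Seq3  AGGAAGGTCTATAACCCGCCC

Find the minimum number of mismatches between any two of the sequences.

Pairwise Hamming distances:
  Seq1 vs Seq2: 9
  Seq1 vs Seq3: 3
  Seq2 vs Seq3: 12
The smallest is 3, between Seq1 and Seq3.

3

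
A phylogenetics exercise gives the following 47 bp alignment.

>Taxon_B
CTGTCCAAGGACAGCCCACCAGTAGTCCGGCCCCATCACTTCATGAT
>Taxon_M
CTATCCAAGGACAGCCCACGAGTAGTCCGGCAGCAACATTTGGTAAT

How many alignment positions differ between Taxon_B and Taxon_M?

9

Mismatches occur at site 3 (G↔A), site 20 (C↔G), site 32 (C↔A), site 33 (C↔G), site 36 (T↔A), site 39 (C↔T), site 42 (C↔G), site 43 (A↔G), site 45 (G↔A).
That gives 9 mismatches out of 47 aligned sites, so the Hamming distance is 9.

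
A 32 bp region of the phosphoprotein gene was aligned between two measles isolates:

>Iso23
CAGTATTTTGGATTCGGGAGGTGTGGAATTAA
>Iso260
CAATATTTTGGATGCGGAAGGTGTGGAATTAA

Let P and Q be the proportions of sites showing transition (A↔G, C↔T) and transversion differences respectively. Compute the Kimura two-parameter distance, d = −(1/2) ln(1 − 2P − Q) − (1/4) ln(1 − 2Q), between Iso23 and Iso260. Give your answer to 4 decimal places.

Mismatches occur at site 3 (G/A, transition), site 14 (T/G, transversion), site 18 (G/A, transition).
Of the 3 differences, 2 transitions and 1 transversion over 32 sites: P = 2/32 = 0.062500, Q = 1/32 = 0.031250.
d = −0.5·ln(0.843750) − 0.25·ln(0.937500) = −0.5·(-0.169899) − 0.25·(-0.064539) = 0.1011.

0.1011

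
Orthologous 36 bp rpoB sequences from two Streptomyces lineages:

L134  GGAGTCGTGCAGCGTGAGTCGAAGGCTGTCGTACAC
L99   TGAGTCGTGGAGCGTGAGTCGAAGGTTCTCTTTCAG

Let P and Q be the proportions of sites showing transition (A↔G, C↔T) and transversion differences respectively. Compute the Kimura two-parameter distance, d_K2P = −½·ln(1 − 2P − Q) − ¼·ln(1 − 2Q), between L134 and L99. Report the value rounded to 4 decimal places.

Differing sites — 1:G/T (Tv); 10:C/G (Tv); 26:C/T (Ti); 28:G/C (Tv); 31:G/T (Tv); 33:A/T (Tv); 36:C/G (Tv).
Of the 7 differences, 1 transition and 6 transversions over 36 sites: P = 1/36 = 0.027778, Q = 6/36 = 0.166667.
d = −0.5·ln(0.777777) − 0.25·ln(0.666666) = −0.5·(-0.251315) − 0.25·(-0.405466) = 0.2270.

0.2270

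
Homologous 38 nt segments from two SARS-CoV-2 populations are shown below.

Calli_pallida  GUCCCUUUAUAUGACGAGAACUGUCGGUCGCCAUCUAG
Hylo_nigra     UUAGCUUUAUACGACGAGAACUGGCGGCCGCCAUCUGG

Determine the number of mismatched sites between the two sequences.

Mismatches occur at site 1 (G↔U), site 3 (C↔A), site 4 (C↔G), site 12 (U↔C), site 24 (U↔G), site 28 (U↔C), site 37 (A↔G).
That gives 7 mismatches out of 38 aligned sites, so the Hamming distance is 7.

7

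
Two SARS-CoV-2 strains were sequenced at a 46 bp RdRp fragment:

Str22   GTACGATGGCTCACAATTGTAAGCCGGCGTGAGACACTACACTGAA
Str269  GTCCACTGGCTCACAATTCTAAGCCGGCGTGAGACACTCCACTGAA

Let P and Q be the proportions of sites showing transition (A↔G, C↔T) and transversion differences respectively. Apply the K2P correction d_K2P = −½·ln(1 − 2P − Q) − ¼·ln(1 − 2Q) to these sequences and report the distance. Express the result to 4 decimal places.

The sequences differ at positions 3 (A/C, transversion), 5 (G/A, transition), 6 (A/C, transversion), 19 (G/C, transversion), 39 (A/C, transversion).
Of the 5 differences, 1 transition and 4 transversions over 46 sites: P = 1/46 = 0.021739, Q = 4/46 = 0.086957.
d = −0.5·ln(0.869565) − 0.25·ln(0.826086) = −0.5·(-0.139762) − 0.25·(-0.191056) = 0.1176.

0.1176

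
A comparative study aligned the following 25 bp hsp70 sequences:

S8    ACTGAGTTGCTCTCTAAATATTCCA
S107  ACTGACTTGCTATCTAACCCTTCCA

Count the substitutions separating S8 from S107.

5

Mismatches occur at site 6 (G→C), site 12 (C→A), site 18 (A→C), site 19 (T→C), site 20 (A→C).
That gives 5 mismatches out of 25 aligned sites, so the Hamming distance is 5.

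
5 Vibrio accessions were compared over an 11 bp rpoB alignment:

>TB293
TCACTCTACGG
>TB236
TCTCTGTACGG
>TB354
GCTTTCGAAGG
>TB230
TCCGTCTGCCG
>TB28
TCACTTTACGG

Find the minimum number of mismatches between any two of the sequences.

Pairwise Hamming distances:
  TB293 vs TB236: 2
  TB293 vs TB354: 5
  TB293 vs TB230: 4
  TB293 vs TB28: 1
  TB236 vs TB354: 5
  TB236 vs TB230: 5
  TB236 vs TB28: 2
  TB354 vs TB230: 7
  TB354 vs TB28: 6
  TB230 vs TB28: 5
The smallest is 1, between TB293 and TB28.

1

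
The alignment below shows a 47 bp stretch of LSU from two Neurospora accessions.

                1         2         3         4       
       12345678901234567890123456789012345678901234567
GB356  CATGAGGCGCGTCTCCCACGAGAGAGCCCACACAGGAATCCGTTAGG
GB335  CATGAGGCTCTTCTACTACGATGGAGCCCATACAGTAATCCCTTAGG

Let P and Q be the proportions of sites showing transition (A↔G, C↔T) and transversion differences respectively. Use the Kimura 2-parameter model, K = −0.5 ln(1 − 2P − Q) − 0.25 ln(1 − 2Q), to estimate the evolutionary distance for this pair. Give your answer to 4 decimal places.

Mismatches occur at site 9 (G↔T, transversion), site 11 (G↔T, transversion), site 15 (C↔A, transversion), site 17 (C↔T, transition), site 22 (G↔T, transversion), site 23 (A↔G, transition), site 31 (C↔T, transition), site 36 (G↔T, transversion), site 42 (G↔C, transversion).
Of the 9 differences, 3 transitions and 6 transversions over 47 sites: P = 3/47 = 0.063830, Q = 6/47 = 0.127660.
d = −0.5·ln(0.744680) − 0.25·ln(0.744680) = −0.5·(-0.294801) − 0.25·(-0.294801) = 0.2211.

0.2211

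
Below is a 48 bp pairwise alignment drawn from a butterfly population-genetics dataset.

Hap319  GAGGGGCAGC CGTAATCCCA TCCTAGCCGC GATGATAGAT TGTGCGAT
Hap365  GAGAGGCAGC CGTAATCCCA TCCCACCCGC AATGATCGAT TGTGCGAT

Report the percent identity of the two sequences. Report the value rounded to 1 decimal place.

Mismatches occur at site 4 (G↔A), site 24 (T↔C), site 26 (G↔C), site 31 (G↔A), site 37 (A↔C).
43 of the 48 sites match, so the percent identity is 43/48 × 100 = 89.6%.

89.6%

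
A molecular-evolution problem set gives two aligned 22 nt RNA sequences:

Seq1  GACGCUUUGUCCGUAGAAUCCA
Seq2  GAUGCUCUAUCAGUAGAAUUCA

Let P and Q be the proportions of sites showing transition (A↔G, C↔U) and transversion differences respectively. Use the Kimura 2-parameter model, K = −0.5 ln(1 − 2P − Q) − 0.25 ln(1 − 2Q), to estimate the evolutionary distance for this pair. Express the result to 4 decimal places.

0.2869

The sequences differ at positions 3 (C/U, transition), 7 (U/C, transition), 9 (G/A, transition), 12 (C/A, transversion), 20 (C/U, transition).
Of the 5 differences, 4 transitions and 1 transversion over 22 sites: P = 4/22 = 0.181818, Q = 1/22 = 0.045455.
d = −0.5·ln(0.590909) − 0.25·ln(0.909090) = −0.5·(-0.526093) − 0.25·(-0.095311) = 0.2869.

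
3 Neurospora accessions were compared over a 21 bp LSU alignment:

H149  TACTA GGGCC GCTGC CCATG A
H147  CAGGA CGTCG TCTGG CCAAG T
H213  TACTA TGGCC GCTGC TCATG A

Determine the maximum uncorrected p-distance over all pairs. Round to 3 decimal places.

Pairwise Hamming distances:
  H149 vs H147: 10
  H149 vs H213: 2
  H147 vs H213: 11
The largest is 11 mismatches, between H147 and H213; p = 11/21 = 0.524.

0.524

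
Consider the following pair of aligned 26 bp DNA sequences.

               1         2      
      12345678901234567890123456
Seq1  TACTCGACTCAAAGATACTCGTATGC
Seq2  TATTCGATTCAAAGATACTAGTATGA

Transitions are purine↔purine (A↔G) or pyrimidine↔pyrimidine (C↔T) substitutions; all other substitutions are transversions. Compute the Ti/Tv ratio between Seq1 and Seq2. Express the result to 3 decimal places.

The sequences differ at positions 3 (C/T, transition), 8 (C/T, transition), 20 (C/A, transversion), 26 (C/A, transversion).
Of the 4 differences, 2 transitions and 2 transversions, so Ti/Tv = 2/2 = 1.000.

1.000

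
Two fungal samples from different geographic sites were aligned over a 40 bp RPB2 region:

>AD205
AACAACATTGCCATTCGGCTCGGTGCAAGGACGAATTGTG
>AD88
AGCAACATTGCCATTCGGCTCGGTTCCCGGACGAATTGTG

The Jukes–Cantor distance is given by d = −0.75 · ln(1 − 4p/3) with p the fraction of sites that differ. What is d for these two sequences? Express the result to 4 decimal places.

0.1073

The sequences differ at positions 2 (A/G), 25 (G/T), 27 (A/C), 28 (A/C).
p = 4/40 = 0.100000.
d = −0.75 · ln(1 − (4/3)·0.100000) = −0.75 · ln(0.866667) = −0.75 · (-0.143100) = 0.1073.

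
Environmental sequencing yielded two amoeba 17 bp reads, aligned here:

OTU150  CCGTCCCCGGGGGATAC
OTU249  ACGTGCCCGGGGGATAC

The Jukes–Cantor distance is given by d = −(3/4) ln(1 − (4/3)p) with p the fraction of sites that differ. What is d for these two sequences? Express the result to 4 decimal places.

0.1280

The sequences differ at positions 1 (C/A), 5 (C/G).
p = 2/17 = 0.117647.
d = −0.75 · ln(1 − (4/3)·0.117647) = −0.75 · ln(0.843137) = −0.75 · (-0.170626) = 0.1280.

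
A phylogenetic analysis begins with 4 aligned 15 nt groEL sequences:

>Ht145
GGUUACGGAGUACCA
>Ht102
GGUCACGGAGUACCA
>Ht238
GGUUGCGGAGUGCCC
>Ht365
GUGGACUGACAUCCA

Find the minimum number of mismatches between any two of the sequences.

1

Pairwise Hamming distances:
  Ht145 vs Ht102: 1
  Ht145 vs Ht238: 3
  Ht145 vs Ht365: 7
  Ht102 vs Ht238: 4
  Ht102 vs Ht365: 7
  Ht238 vs Ht365: 9
The smallest is 1, between Ht145 and Ht102.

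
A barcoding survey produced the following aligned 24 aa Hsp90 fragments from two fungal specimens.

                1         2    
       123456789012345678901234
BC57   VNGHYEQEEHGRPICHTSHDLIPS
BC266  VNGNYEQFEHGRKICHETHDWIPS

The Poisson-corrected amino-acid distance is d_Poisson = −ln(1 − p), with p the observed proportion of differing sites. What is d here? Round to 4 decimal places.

Mismatches occur at site 4 (H↔N), site 8 (E↔F), site 13 (P↔K), site 17 (T↔E), site 18 (S↔T), site 21 (L↔W).
p = 6/24 = 0.250000.
d = −ln(1 − 0.250000) = −ln(0.750000) = 0.2877.

0.2877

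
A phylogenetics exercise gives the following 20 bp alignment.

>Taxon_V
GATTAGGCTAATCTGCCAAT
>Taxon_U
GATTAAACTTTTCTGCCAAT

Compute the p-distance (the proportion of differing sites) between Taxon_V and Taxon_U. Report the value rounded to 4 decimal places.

The sequences differ at positions 6 (G/A), 7 (G/A), 10 (A/T), 11 (A/T).
There are 4 differences over 20 sites, so p = 4/20 = 0.2000.

0.2000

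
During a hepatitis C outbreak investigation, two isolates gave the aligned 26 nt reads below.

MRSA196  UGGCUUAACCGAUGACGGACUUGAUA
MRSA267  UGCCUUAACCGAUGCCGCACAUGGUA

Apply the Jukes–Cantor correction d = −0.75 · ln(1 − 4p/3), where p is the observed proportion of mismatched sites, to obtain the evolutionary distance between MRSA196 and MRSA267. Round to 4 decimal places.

0.2222

The sequences differ at positions 3 (G/C), 15 (A/C), 18 (G/C), 21 (U/A), 24 (A/G).
p = 5/26 = 0.192308.
d = −0.75 · ln(1 − (4/3)·0.192308) = −0.75 · ln(0.743589) = −0.75 · (-0.296267) = 0.2222.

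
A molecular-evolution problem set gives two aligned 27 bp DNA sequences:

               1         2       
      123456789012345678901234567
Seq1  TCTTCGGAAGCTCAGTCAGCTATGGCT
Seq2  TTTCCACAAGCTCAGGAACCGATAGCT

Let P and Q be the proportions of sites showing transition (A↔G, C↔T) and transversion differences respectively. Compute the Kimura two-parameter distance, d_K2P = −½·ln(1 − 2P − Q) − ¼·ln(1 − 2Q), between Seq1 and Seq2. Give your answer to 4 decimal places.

0.4440

Differing sites — 2:C/T (Ti); 4:T/C (Ti); 6:G/A (Ti); 7:G/C (Tv); 16:T/G (Tv); 17:C/A (Tv); 19:G/C (Tv); 21:T/G (Tv); 24:G/A (Ti).
Of the 9 differences, 4 transitions and 5 transversions over 27 sites: P = 4/27 = 0.148148, Q = 5/27 = 0.185185.
d = −0.5·ln(0.518519) − 0.25·ln(0.629630) = −0.5·(-0.656779) − 0.25·(-0.462623) = 0.4440.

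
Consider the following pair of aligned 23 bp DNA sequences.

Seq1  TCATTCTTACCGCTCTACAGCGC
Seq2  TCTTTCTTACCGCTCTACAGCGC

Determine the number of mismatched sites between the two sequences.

1

The sequences differ at position 3 (A/T).
That gives 1 mismatch out of 23 aligned sites, so the Hamming distance is 1.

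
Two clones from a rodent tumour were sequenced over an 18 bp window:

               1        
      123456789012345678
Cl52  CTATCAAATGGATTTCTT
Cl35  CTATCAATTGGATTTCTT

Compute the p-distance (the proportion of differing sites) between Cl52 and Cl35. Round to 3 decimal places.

0.056

A single mismatch occurs at site 8 (A→T).
There are 1 differences over 18 sites, so p = 1/18 = 0.056.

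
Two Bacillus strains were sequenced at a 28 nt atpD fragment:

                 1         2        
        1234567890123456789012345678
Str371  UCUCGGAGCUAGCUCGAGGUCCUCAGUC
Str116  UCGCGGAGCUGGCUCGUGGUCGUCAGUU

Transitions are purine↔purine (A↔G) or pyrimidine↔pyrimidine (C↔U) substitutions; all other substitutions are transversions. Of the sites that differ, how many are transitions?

2

Mismatches occur at site 3 (U/G, transversion), site 11 (A/G, transition), site 17 (A/U, transversion), site 22 (C/G, transversion), site 28 (C/U, transition).
Of the 5 differences, 2 transitions and 3 transversions, so the answer is 2.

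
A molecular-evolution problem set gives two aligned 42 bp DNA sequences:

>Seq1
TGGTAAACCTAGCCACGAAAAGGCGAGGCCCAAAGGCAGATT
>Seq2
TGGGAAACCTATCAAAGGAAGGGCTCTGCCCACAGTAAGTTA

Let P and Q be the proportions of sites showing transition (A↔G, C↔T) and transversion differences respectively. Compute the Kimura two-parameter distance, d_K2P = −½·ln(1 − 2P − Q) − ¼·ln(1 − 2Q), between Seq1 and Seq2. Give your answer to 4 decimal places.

The sequences differ at positions 4 (T/G, transversion), 12 (G/T, transversion), 14 (C/A, transversion), 16 (C/A, transversion), 18 (A/G, transition), 21 (A/G, transition), 25 (G/T, transversion), 26 (A/C, transversion), 27 (G/T, transversion), 33 (A/C, transversion), 36 (G/T, transversion), 37 (C/A, transversion), 40 (A/T, transversion), 42 (T/A, transversion).
Of the 14 differences, 2 transitions and 12 transversions over 42 sites: P = 2/42 = 0.047619, Q = 12/42 = 0.285714.
d = −0.5·ln(0.619048) − 0.25·ln(0.428572) = −0.5·(-0.479572) − 0.25·(-0.847297) = 0.4516.

0.4516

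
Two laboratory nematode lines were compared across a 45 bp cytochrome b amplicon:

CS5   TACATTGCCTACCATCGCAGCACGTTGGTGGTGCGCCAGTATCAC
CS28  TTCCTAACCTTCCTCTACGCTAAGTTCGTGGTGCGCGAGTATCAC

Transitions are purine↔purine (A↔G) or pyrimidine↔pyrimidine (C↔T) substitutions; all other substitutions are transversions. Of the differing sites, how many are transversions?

Differing sites — 2:A/T (Tv); 4:A/C (Tv); 6:T/A (Tv); 7:G/A (Ti); 11:A/T (Tv); 14:A/T (Tv); 15:T/C (Ti); 16:C/T (Ti); 17:G/A (Ti); 19:A/G (Ti); 20:G/C (Tv); 21:C/T (Ti); 23:C/A (Tv); 27:G/C (Tv); 37:C/G (Tv).
Of the 15 differences, 6 transitions and 9 transversions, so the answer is 9.

9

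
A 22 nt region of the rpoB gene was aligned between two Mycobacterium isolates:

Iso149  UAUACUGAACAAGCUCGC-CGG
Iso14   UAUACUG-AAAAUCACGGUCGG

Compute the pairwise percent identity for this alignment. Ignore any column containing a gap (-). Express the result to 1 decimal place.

80.0%

Excluding the 2 gap columns leaves 20 comparable sites.
Differing sites — 10:C/A; 13:G/U; 15:U/A; 18:C/G.
16 of the 20 comparable sites match, so the percent identity is 16/20 × 100 = 80.0%.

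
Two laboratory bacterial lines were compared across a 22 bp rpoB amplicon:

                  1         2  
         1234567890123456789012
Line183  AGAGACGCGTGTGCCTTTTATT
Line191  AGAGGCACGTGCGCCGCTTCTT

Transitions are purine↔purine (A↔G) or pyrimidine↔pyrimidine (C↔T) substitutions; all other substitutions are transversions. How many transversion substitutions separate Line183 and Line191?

2

Mismatches occur at site 5 (A→G, transition), site 7 (G→A, transition), site 12 (T→C, transition), site 16 (T→G, transversion), site 17 (T→C, transition), site 20 (A→C, transversion).
Of the 6 differences, 4 transitions and 2 transversions, so the answer is 2.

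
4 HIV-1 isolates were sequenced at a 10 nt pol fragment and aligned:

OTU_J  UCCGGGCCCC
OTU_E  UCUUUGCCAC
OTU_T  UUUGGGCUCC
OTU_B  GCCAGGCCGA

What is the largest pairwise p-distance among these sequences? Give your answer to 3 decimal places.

0.700

Pairwise Hamming distances:
  OTU_J vs OTU_E: 4
  OTU_J vs OTU_T: 3
  OTU_J vs OTU_B: 4
  OTU_E vs OTU_T: 5
  OTU_E vs OTU_B: 6
  OTU_T vs OTU_B: 7
The largest is 7 mismatches, between OTU_T and OTU_B; p = 7/10 = 0.700.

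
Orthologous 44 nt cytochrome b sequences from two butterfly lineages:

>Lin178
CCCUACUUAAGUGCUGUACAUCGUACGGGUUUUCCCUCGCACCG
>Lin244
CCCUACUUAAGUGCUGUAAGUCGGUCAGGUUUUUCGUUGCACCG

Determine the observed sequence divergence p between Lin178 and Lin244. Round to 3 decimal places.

Differing sites — 19:C/A; 20:A/G; 24:U/G; 25:A/U; 27:G/A; 34:C/U; 36:C/G; 38:C/U.
There are 8 differences over 44 sites, so p = 8/44 = 0.182.

0.182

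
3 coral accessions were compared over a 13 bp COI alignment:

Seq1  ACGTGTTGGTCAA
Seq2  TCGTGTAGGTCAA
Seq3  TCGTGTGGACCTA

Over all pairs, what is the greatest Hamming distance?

5

Pairwise Hamming distances:
  Seq1 vs Seq2: 2
  Seq1 vs Seq3: 5
  Seq2 vs Seq3: 4
The largest is 5, between Seq1 and Seq3.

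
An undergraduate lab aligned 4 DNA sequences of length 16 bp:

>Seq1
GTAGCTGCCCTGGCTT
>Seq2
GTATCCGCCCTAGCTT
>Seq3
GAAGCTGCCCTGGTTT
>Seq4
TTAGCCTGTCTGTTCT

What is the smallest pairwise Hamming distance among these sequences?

2

Pairwise Hamming distances:
  Seq1 vs Seq2: 3
  Seq1 vs Seq3: 2
  Seq1 vs Seq4: 8
  Seq2 vs Seq3: 5
  Seq2 vs Seq4: 9
  Seq3 vs Seq4: 8
The smallest is 2, between Seq1 and Seq3.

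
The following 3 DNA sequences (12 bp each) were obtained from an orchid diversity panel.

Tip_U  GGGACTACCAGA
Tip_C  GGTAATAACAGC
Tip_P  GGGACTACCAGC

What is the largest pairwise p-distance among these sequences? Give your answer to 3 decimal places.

0.333

Pairwise Hamming distances:
  Tip_U vs Tip_C: 4
  Tip_U vs Tip_P: 1
  Tip_C vs Tip_P: 3
The largest is 4 mismatches, between Tip_U and Tip_C; p = 4/12 = 0.333.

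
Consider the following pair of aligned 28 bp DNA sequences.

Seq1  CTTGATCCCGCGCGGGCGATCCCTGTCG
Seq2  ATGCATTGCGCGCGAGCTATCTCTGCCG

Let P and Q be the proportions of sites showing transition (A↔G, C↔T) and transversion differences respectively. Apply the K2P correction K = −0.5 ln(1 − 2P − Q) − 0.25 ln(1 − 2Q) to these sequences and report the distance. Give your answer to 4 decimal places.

The sequences differ at positions 1 (C/A, transversion), 3 (T/G, transversion), 4 (G/C, transversion), 7 (C/T, transition), 8 (C/G, transversion), 15 (G/A, transition), 18 (G/T, transversion), 22 (C/T, transition), 26 (T/C, transition).
Of the 9 differences, 4 transitions and 5 transversions over 28 sites: P = 4/28 = 0.142857, Q = 5/28 = 0.178571.
d = −0.5·ln(0.535715) − 0.25·ln(0.642858) = −0.5·(-0.624153) − 0.25·(-0.441831) = 0.4225.

0.4225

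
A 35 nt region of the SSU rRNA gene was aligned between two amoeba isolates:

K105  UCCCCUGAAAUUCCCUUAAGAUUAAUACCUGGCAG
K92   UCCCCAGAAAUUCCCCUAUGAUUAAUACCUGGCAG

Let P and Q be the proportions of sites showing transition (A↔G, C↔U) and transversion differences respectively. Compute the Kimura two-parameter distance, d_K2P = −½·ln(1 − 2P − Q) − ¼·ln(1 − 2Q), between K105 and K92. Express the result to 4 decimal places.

0.0910

The sequences differ at positions 6 (U/A, transversion), 16 (U/C, transition), 19 (A/U, transversion).
Of the 3 differences, 1 transition and 2 transversions over 35 sites: P = 1/35 = 0.028571, Q = 2/35 = 0.057143.
d = −0.5·ln(0.885715) − 0.25·ln(0.885714) = −0.5·(-0.121360) − 0.25·(-0.121361) = 0.0910.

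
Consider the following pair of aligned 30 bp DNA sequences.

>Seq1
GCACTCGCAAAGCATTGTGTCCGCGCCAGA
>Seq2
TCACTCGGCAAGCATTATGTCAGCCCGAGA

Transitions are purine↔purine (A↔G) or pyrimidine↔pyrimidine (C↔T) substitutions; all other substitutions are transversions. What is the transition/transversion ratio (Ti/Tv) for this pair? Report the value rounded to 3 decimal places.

The sequences differ at positions 1 (G/T, transversion), 8 (C/G, transversion), 9 (A/C, transversion), 17 (G/A, transition), 22 (C/A, transversion), 25 (G/C, transversion), 27 (C/G, transversion).
Of the 7 differences, 1 transition and 6 transversions, so Ti/Tv = 1/6 = 0.167.

0.167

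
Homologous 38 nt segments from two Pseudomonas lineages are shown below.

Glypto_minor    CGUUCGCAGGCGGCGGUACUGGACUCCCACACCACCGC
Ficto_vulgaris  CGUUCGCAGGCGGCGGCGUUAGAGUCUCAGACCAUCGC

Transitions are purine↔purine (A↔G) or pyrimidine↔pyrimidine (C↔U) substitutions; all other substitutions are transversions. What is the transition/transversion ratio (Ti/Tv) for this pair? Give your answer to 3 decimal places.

3.000

The sequences differ at positions 17 (U/C, transition), 18 (A/G, transition), 19 (C/U, transition), 21 (G/A, transition), 24 (C/G, transversion), 27 (C/U, transition), 30 (C/G, transversion), 35 (C/U, transition).
Of the 8 differences, 6 transitions and 2 transversions, so Ti/Tv = 6/2 = 3.000.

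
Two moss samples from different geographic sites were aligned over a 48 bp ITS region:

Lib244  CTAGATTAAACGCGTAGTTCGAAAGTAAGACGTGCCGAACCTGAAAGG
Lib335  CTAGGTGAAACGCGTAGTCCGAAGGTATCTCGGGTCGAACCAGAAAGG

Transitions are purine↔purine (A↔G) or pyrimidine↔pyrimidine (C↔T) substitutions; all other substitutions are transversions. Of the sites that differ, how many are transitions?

4

Mismatches occur at site 5 (A→G, transition), site 7 (T→G, transversion), site 19 (T→C, transition), site 24 (A→G, transition), site 28 (A→T, transversion), site 29 (G→C, transversion), site 30 (A→T, transversion), site 33 (T→G, transversion), site 35 (C→T, transition), site 42 (T→A, transversion).
Of the 10 differences, 4 transitions and 6 transversions, so the answer is 4.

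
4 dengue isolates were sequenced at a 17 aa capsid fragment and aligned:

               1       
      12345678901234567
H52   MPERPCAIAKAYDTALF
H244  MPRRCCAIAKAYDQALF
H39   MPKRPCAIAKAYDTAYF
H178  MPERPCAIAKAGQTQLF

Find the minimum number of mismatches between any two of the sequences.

Pairwise Hamming distances:
  H52 vs H244: 3
  H52 vs H39: 2
  H52 vs H178: 3
  H244 vs H39: 4
  H244 vs H178: 6
  H39 vs H178: 5
The smallest is 2, between H52 and H39.

2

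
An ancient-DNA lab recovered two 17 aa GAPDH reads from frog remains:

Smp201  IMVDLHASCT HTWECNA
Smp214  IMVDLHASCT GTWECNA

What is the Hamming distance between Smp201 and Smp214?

A single mismatch occurs at site 11 (H↔G).
That gives 1 mismatch out of 17 aligned sites, so the Hamming distance is 1.

1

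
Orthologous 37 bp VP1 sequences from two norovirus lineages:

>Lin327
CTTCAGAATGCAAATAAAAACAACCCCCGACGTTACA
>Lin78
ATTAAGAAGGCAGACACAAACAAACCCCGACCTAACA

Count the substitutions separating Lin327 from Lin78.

Mismatches occur at site 1 (C/A), site 4 (C/A), site 9 (T/G), site 13 (A/G), site 15 (T/C), site 17 (A/C), site 24 (C/A), site 32 (G/C), site 34 (T/A).
That gives 9 mismatches out of 37 aligned sites, so the Hamming distance is 9.

9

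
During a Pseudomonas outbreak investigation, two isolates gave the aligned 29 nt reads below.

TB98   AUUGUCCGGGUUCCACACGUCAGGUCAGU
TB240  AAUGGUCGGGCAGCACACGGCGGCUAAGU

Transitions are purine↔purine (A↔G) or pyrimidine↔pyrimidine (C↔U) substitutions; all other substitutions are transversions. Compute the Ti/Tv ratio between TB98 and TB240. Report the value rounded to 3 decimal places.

0.429

The sequences differ at positions 2 (U/A, transversion), 5 (U/G, transversion), 6 (C/U, transition), 11 (U/C, transition), 12 (U/A, transversion), 13 (C/G, transversion), 20 (U/G, transversion), 22 (A/G, transition), 24 (G/C, transversion), 26 (C/A, transversion).
Of the 10 differences, 3 transitions and 7 transversions, so Ti/Tv = 3/7 = 0.429.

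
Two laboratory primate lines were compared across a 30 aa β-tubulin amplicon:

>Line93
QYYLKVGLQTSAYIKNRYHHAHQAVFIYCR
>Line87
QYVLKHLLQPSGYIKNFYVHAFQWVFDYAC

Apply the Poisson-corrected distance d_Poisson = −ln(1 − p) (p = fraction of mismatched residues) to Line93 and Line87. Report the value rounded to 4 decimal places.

Mismatches occur at site 3 (Y↔V), site 6 (V↔H), site 7 (G↔L), site 10 (T↔P), site 12 (A↔G), site 17 (R↔F), site 19 (H↔V), site 22 (H↔F), site 24 (A↔W), site 27 (I↔D), site 29 (C↔A), site 30 (R↔C).
p = 12/30 = 0.400000.
d = −ln(1 − 0.400000) = −ln(0.600000) = 0.5108.

0.5108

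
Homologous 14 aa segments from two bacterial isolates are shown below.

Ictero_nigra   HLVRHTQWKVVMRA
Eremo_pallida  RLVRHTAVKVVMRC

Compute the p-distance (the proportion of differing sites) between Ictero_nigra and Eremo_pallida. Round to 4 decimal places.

Differing sites — 1:H/R; 7:Q/A; 8:W/V; 14:A/C.
There are 4 differences over 14 sites, so p = 4/14 = 0.2857.

0.2857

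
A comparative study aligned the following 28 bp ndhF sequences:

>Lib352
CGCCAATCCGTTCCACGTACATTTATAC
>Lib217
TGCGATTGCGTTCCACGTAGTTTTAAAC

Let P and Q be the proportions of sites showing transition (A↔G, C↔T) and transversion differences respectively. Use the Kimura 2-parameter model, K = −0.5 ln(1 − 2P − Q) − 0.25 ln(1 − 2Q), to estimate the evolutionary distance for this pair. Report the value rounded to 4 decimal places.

Differing sites — 1:C/T (Ti); 4:C/G (Tv); 6:A/T (Tv); 8:C/G (Tv); 20:C/G (Tv); 21:A/T (Tv); 26:T/A (Tv).
Of the 7 differences, 1 transition and 6 transversions over 28 sites: P = 1/28 = 0.035714, Q = 6/28 = 0.214286.
d = −0.5·ln(0.714286) − 0.25·ln(0.571428) = −0.5·(-0.336472) − 0.25·(-0.559617) = 0.3081.

0.3081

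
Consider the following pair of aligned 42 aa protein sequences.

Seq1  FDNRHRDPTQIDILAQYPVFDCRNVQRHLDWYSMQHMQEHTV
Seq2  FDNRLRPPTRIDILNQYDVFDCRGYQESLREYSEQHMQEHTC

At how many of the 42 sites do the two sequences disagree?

13

Mismatches occur at site 5 (H→L), site 7 (D→P), site 10 (Q→R), site 15 (A→N), site 18 (P→D), site 24 (N→G), site 25 (V→Y), site 27 (R→E), site 28 (H→S), site 30 (D→R), site 31 (W→E), site 34 (M→E), site 42 (V→C).
That gives 13 mismatches out of 42 aligned sites, so the Hamming distance is 13.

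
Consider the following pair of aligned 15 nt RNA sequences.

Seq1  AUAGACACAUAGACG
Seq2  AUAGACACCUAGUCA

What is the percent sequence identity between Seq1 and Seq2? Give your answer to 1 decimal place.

80.0%

Mismatches occur at site 9 (A↔C), site 13 (A↔U), site 15 (G↔A).
12 of the 15 sites match, so the percent identity is 12/15 × 100 = 80.0%.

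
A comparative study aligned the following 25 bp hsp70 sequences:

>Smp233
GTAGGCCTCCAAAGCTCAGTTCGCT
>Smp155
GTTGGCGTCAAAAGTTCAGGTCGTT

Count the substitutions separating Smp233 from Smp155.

6

Differing sites — 3:A/T; 7:C/G; 10:C/A; 15:C/T; 20:T/G; 24:C/T.
That gives 6 mismatches out of 25 aligned sites, so the Hamming distance is 6.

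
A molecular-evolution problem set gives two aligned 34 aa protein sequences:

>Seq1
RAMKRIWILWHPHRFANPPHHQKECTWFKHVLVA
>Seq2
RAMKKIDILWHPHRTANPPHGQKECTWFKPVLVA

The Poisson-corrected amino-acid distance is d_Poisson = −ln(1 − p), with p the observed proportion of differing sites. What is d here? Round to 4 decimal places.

Mismatches occur at site 5 (R→K), site 7 (W→D), site 15 (F→T), site 21 (H→G), site 30 (H→P).
p = 5/34 = 0.147059.
d = −ln(1 − 0.147059) = −ln(0.852941) = 0.1591.

0.1591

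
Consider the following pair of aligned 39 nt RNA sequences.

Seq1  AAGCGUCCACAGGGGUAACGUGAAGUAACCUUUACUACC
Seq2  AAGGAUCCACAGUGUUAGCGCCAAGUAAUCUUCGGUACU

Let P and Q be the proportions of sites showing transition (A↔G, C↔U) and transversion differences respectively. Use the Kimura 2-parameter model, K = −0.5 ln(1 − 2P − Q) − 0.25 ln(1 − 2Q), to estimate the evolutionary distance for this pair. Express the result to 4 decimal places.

Mismatches occur at site 4 (C→G, transversion), site 5 (G→A, transition), site 13 (G→U, transversion), site 15 (G→U, transversion), site 18 (A→G, transition), site 21 (U→C, transition), site 22 (G→C, transversion), site 29 (C→U, transition), site 33 (U→C, transition), site 34 (A→G, transition), site 35 (C→G, transversion), site 39 (C→U, transition).
Of the 12 differences, 7 transitions and 5 transversions over 39 sites: P = 7/39 = 0.179487, Q = 5/39 = 0.128205.
d = −0.5·ln(0.512821) − 0.25·ln(0.743590) = −0.5·(-0.667828) − 0.25·(-0.296265) = 0.4080.

0.4080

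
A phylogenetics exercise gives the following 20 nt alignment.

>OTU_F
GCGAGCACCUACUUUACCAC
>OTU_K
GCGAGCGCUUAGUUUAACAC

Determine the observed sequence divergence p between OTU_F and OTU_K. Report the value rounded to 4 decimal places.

0.2000

Mismatches occur at site 7 (A→G), site 9 (C→U), site 12 (C→G), site 17 (C→A).
There are 4 differences over 20 sites, so p = 4/20 = 0.2000.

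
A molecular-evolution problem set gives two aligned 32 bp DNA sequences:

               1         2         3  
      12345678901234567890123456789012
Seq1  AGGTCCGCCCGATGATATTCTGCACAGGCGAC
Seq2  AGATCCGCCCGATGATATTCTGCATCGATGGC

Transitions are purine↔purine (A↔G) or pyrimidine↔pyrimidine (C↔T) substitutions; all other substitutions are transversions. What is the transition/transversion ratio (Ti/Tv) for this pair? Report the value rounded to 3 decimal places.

Mismatches occur at site 3 (G→A, transition), site 25 (C→T, transition), site 26 (A→C, transversion), site 28 (G→A, transition), site 29 (C→T, transition), site 31 (A→G, transition).
Of the 6 differences, 5 transitions and 1 transversion, so Ti/Tv = 5/1 = 5.000.

5.000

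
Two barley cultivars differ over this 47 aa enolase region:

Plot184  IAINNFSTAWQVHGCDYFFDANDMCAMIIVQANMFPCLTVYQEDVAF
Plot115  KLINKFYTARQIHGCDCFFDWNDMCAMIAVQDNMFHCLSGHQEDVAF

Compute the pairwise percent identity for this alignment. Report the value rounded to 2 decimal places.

The sequences differ at positions 1 (I/K), 2 (A/L), 5 (N/K), 7 (S/Y), 10 (W/R), 12 (V/I), 17 (Y/C), 21 (A/W), 29 (I/A), 32 (A/D), 36 (P/H), 39 (T/S), 40 (V/G), 41 (Y/H).
33 of the 47 sites match, so the percent identity is 33/47 × 100 = 70.21%.

70.21%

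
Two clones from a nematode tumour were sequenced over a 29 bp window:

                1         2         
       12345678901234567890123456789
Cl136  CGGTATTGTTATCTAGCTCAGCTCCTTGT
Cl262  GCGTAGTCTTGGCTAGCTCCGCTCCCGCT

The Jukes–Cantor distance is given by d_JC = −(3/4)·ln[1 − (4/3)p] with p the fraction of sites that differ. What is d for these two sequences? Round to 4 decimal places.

0.4618

The sequences differ at positions 1 (C/G), 2 (G/C), 6 (T/G), 8 (G/C), 11 (A/G), 12 (T/G), 20 (A/C), 26 (T/C), 27 (T/G), 28 (G/C).
p = 10/29 = 0.344828.
d = −0.75 · ln(1 − (4/3)·0.344828) = −0.75 · ln(0.540229) = −0.75 · (-0.615762) = 0.4618.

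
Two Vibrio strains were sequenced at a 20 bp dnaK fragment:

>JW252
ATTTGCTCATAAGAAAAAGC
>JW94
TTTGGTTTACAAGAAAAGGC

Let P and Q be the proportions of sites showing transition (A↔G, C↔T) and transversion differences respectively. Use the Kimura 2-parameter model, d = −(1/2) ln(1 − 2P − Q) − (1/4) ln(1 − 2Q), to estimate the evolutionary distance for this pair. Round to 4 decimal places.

The sequences differ at positions 1 (A/T, transversion), 4 (T/G, transversion), 6 (C/T, transition), 8 (C/T, transition), 10 (T/C, transition), 18 (A/G, transition).
Of the 6 differences, 4 transitions and 2 transversions over 20 sites: P = 4/20 = 0.200000, Q = 2/20 = 0.100000.
d = −0.5·ln(0.500000) − 0.25·ln(0.800000) = −0.5·(-0.693147) − 0.25·(-0.223144) = 0.4024.

0.4024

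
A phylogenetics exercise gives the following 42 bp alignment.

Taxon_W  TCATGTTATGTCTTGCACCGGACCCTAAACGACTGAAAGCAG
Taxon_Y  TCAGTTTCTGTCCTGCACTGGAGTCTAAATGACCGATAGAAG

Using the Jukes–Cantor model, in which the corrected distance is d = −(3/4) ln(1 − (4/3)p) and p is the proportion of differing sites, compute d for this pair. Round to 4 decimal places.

0.3222

The sequences differ at positions 4 (T/G), 5 (G/T), 8 (A/C), 13 (T/C), 19 (C/T), 23 (C/G), 24 (C/T), 30 (C/T), 34 (T/C), 37 (A/T), 40 (C/A).
p = 11/42 = 0.261905.
d = −0.75 · ln(1 − (4/3)·0.261905) = −0.75 · ln(0.650793) = −0.75 · (-0.429564) = 0.3222.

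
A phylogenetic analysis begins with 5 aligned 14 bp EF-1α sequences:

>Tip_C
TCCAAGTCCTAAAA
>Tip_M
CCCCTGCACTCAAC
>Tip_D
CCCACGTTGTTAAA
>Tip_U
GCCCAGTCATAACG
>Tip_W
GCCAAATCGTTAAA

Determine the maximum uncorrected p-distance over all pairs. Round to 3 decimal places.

Pairwise Hamming distances:
  Tip_C vs Tip_M: 7
  Tip_C vs Tip_D: 5
  Tip_C vs Tip_U: 5
  Tip_C vs Tip_W: 4
  Tip_M vs Tip_D: 7
  Tip_M vs Tip_U: 8
  Tip_M vs Tip_W: 9
  Tip_D vs Tip_U: 8
  Tip_D vs Tip_W: 4
  Tip_U vs Tip_W: 6
The largest is 9 mismatches, between Tip_M and Tip_W; p = 9/14 = 0.643.

0.643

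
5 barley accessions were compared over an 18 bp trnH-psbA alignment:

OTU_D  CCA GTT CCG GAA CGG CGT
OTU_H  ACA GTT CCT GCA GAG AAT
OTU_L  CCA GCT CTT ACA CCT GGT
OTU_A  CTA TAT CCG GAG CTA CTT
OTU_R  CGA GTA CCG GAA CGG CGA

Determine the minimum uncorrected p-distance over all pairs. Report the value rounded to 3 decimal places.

Pairwise Hamming distances:
  OTU_D vs OTU_H: 7
  OTU_D vs OTU_L: 8
  OTU_D vs OTU_A: 7
  OTU_D vs OTU_R: 3
  OTU_H vs OTU_L: 9
  OTU_H vs OTU_A: 12
  OTU_H vs OTU_R: 10
  OTU_L vs OTU_A: 12
  OTU_L vs OTU_R: 11
  OTU_A vs OTU_R: 9
The smallest is 3 mismatches, between OTU_D and OTU_R; p = 3/18 = 0.167.

0.167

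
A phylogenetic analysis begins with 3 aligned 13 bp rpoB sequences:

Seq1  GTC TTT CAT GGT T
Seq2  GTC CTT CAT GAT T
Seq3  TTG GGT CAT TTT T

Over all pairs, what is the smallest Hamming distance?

2

Pairwise Hamming distances:
  Seq1 vs Seq2: 2
  Seq1 vs Seq3: 6
  Seq2 vs Seq3: 6
The smallest is 2, between Seq1 and Seq2.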